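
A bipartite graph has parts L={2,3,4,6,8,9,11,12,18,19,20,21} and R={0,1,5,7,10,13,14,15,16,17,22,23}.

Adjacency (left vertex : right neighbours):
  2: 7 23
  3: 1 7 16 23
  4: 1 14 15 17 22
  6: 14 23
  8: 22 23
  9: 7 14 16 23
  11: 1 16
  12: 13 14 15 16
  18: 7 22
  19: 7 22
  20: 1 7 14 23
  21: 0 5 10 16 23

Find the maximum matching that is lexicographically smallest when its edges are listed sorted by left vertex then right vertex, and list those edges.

|M| = 9 (so the lex-smallest maximum matching has 9 edges)
process left vertices in ascending order; for each, take the smallest-labelled available neighbour that still permits 9 edges overall, or leave it unmatched if none does
lex-smallest matching: {2-7, 3-1, 4-15, 6-14, 8-22, 9-16, 12-13, 20-23, 21-0}

Lex-smallest maximum matching: {(2,7), (3,1), (4,15), (6,14), (8,22), (9,16), (12,13), (20,23), (21,0)}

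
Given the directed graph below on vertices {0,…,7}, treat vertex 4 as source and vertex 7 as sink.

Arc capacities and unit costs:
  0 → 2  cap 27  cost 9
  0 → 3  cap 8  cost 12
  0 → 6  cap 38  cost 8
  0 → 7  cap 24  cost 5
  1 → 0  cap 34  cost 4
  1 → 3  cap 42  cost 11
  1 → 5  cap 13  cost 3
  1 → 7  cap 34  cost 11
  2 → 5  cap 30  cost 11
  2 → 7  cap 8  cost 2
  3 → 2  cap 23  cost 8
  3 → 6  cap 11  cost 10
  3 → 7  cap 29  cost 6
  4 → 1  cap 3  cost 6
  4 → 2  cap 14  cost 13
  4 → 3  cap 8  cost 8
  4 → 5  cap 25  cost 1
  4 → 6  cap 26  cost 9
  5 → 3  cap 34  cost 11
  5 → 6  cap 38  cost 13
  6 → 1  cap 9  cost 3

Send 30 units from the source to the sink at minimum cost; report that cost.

shortest-cost path #1: 4→3→7 push 8 @ unit cost 14 (adds 112)
shortest-cost path #2: 4→2→7 push 8 @ unit cost 15 (adds 120)
shortest-cost path #3: 4→1→0→7 push 3 @ unit cost 15 (adds 45)
shortest-cost path #4: 4→5→3→7 push 11 @ unit cost 18 (adds 198)
total cost = 475

Minimum cost for 30 units: 475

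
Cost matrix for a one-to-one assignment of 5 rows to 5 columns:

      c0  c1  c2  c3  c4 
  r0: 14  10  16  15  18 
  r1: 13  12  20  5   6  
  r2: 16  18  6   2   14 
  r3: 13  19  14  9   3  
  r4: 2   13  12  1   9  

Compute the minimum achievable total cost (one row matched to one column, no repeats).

optimal assignment: row0→col1 (cost 10), row1→col3 (cost 5), row2→col2 (cost 6), row3→col4 (cost 3), row4→col0 (cost 2)
total = 10 + 5 + 6 + 3 + 2 = 26

Minimum assignment cost: 26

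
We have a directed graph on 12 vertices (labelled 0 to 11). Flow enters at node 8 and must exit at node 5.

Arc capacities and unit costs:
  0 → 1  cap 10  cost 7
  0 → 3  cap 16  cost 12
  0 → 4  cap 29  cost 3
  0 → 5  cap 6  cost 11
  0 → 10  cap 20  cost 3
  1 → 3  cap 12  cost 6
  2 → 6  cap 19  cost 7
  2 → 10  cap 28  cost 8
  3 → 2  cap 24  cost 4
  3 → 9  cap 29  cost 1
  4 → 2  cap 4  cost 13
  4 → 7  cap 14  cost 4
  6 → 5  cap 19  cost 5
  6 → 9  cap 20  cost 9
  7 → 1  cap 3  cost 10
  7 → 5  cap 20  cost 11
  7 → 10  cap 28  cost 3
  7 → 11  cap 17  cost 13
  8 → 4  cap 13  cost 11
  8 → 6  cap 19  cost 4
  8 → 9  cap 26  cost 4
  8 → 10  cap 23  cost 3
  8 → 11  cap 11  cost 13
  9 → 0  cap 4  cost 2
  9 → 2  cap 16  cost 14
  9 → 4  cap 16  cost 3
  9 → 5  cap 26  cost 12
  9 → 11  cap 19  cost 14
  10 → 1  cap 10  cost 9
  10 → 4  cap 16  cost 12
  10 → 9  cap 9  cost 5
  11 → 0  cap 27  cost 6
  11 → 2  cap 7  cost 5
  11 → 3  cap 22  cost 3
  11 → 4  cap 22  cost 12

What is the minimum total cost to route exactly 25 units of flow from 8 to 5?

Minimum cost for 25 units: 267

shortest-cost path #1: 8→6→5 push 19 @ unit cost 9 (adds 171)
shortest-cost path #2: 8→9→5 push 6 @ unit cost 16 (adds 96)
total cost = 267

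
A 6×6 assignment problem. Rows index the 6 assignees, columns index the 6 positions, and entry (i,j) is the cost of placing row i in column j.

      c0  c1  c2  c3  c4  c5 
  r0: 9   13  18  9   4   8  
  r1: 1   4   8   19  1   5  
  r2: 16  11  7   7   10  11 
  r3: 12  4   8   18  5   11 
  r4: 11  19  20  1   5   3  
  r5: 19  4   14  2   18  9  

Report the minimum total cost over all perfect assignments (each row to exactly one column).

Minimum assignment cost: 21

optimal assignment: row0→col4 (cost 4), row1→col0 (cost 1), row2→col2 (cost 7), row3→col1 (cost 4), row4→col5 (cost 3), row5→col3 (cost 2)
total = 4 + 1 + 7 + 4 + 3 + 2 = 21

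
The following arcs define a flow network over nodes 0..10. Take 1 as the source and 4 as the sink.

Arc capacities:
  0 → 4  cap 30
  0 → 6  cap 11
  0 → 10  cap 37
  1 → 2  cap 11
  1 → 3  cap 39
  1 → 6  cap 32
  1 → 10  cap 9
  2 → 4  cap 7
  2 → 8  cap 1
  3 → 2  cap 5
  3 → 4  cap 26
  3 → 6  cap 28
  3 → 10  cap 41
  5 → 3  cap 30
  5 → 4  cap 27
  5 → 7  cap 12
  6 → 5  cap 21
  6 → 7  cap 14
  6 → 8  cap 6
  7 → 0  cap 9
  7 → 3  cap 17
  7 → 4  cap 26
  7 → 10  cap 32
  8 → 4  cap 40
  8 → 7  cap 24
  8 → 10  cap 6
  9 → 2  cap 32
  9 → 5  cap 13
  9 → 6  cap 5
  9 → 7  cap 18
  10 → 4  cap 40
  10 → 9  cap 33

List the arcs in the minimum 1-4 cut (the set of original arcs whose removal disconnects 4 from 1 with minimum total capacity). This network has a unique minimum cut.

Min-cut arcs: {(1,3), (1,6), (1,10), (2,4), (2,8)} (total capacity 88)

augment #1: 1→2→4 push 7
augment #2: 1→3→4 push 26
augment #3: 1→10→4 push 9
augment #4: 1→2→8→4 push 1
augment #5: 1→3→10→4 push 13
augment #6: 1→6→5→4 push 21
augment #7: 1→6→7→4 push 11
max flow = 88; residual-reachable set from 1 gives S-side
cut edges (S→T): {(1,3), (1,6), (1,10), (2,4), (2,8)} total cap 88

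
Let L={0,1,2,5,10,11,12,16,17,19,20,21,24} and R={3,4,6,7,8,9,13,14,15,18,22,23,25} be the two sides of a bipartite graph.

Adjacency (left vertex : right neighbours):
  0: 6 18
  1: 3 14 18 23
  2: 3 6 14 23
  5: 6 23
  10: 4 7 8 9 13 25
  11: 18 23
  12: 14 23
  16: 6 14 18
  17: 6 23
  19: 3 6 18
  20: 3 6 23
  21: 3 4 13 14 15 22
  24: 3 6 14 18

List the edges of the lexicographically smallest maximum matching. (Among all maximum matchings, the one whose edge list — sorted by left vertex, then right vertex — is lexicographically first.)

|M| = 7 (so the lex-smallest maximum matching has 7 edges)
process left vertices in ascending order; for each, take the smallest-labelled available neighbour that still permits 7 edges overall, or leave it unmatched if none does
lex-smallest matching: {0-6, 1-3, 2-14, 5-23, 10-4, 11-18, 21-13}

Lex-smallest maximum matching: {(0,6), (1,3), (2,14), (5,23), (10,4), (11,18), (21,13)}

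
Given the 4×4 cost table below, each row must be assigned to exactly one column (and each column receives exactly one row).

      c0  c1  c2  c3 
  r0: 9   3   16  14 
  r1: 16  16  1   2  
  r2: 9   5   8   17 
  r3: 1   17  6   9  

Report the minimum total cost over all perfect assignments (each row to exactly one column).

Minimum assignment cost: 14

optimal assignment: row0→col1 (cost 3), row1→col3 (cost 2), row2→col2 (cost 8), row3→col0 (cost 1)
total = 3 + 2 + 8 + 1 = 14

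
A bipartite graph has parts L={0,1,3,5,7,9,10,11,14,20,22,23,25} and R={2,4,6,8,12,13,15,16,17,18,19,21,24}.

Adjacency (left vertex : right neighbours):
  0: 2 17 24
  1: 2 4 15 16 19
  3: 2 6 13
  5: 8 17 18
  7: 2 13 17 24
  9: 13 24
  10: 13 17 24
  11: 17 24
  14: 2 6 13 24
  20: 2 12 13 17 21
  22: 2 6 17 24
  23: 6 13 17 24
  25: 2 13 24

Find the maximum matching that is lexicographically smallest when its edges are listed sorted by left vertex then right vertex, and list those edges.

|M| = 8 (so the lex-smallest maximum matching has 8 edges)
process left vertices in ascending order; for each, take the smallest-labelled available neighbour that still permits 8 edges overall, or leave it unmatched if none does
lex-smallest matching: {0-2, 1-4, 3-6, 5-8, 7-13, 9-24, 10-17, 20-12}

Lex-smallest maximum matching: {(0,2), (1,4), (3,6), (5,8), (7,13), (9,24), (10,17), (20,12)}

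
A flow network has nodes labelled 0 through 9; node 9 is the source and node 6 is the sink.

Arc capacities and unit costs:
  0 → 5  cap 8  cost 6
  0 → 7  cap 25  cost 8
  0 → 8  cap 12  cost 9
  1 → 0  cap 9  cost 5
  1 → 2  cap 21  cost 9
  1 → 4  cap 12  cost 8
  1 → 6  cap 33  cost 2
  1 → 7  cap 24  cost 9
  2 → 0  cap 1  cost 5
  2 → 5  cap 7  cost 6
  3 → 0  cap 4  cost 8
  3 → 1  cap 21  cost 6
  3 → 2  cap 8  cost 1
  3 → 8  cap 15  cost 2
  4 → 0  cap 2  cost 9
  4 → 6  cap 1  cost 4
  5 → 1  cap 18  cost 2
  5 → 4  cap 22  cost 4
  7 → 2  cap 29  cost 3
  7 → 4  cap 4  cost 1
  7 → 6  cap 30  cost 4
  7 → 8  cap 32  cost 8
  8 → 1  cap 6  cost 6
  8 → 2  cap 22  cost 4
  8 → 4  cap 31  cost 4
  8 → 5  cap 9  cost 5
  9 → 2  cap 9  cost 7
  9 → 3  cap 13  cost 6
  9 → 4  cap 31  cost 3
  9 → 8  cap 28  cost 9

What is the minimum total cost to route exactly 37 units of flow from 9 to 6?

Minimum cost for 37 units: 608

shortest-cost path #1: 9→4→6 push 1 @ unit cost 7 (adds 7)
shortest-cost path #2: 9→3→1→6 push 13 @ unit cost 14 (adds 182)
shortest-cost path #3: 9→2→5→1→6 push 7 @ unit cost 17 (adds 119)
shortest-cost path #4: 9→8→1→6 push 6 @ unit cost 17 (adds 102)
shortest-cost path #5: 9→8→5→1→6 push 7 @ unit cost 18 (adds 126)
shortest-cost path #6: 9→2→0→7→6 push 1 @ unit cost 24 (adds 24)
shortest-cost path #7: 9→4→0→7→6 push 2 @ unit cost 24 (adds 48)
total cost = 608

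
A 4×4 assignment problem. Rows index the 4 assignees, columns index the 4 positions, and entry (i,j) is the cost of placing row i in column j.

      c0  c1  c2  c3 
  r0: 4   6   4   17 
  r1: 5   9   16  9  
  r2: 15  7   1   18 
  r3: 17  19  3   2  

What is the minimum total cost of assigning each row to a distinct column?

Minimum assignment cost: 14

optimal assignment: row0→col1 (cost 6), row1→col0 (cost 5), row2→col2 (cost 1), row3→col3 (cost 2)
total = 6 + 5 + 1 + 2 = 14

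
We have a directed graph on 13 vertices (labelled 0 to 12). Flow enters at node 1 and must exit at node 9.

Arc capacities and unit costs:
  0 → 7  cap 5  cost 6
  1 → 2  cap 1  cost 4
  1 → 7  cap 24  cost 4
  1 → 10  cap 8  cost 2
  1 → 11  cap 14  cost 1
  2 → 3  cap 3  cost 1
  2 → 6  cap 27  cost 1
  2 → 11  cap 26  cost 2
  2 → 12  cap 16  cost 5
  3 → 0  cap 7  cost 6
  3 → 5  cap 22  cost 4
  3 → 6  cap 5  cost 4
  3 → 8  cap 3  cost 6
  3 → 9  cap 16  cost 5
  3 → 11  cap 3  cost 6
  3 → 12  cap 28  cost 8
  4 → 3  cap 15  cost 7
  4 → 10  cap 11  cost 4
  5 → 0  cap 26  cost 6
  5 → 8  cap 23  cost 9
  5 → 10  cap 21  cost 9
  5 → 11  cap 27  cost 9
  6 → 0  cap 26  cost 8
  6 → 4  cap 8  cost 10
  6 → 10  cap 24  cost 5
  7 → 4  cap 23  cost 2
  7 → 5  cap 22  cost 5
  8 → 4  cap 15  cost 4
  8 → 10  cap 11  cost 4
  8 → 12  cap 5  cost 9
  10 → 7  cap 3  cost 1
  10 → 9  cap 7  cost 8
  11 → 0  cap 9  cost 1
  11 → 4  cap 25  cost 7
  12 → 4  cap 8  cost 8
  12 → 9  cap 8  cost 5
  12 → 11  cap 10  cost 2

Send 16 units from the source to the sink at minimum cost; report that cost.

Minimum cost for 16 units: 223

shortest-cost path #1: 1→2→3→9 push 1 @ unit cost 10 (adds 10)
shortest-cost path #2: 1→10→9 push 7 @ unit cost 10 (adds 70)
shortest-cost path #3: 1→10→7→4→3→9 push 1 @ unit cost 17 (adds 17)
shortest-cost path #4: 1→7→4→3→9 push 7 @ unit cost 18 (adds 126)
total cost = 223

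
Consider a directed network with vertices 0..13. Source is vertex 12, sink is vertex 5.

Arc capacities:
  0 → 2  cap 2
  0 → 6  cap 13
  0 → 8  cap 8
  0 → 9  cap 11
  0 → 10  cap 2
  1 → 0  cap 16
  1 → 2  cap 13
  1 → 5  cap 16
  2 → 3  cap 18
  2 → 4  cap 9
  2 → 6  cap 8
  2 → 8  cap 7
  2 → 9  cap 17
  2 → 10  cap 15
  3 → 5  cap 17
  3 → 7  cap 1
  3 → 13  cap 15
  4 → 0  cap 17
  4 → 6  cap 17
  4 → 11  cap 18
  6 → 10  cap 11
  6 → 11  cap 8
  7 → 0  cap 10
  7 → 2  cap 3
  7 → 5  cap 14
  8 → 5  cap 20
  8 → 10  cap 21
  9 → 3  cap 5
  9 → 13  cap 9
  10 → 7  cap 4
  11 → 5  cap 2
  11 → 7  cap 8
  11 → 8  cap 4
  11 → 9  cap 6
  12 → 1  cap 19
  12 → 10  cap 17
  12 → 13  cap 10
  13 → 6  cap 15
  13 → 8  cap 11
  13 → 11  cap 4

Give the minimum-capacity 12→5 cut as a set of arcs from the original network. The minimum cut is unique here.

Min-cut arcs: {(10,7), (12,1), (12,13)} (total capacity 33)

augment #1: 12→1→5 push 16
augment #2: 12→10→7→5 push 4
augment #3: 12→13→8→5 push 10
augment #4: 12→1→0→8→5 push 3
max flow = 33; residual-reachable set from 12 gives S-side
cut edges (S→T): {(10,7), (12,1), (12,13)} total cap 33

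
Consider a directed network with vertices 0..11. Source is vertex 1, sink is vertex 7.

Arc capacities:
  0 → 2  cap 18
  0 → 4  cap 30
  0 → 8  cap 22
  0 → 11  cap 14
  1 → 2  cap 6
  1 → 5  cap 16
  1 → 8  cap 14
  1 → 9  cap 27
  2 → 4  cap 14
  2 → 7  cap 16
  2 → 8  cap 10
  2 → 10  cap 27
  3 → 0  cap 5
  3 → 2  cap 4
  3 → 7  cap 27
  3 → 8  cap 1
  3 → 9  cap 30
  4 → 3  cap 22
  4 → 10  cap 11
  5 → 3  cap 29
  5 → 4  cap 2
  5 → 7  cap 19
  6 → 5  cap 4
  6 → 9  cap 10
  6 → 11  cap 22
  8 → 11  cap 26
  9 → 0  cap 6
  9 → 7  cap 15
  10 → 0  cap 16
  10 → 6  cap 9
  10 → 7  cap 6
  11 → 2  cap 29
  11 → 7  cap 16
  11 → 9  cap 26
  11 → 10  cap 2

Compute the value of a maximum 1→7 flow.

Maximum flow value: 57

augment #1: 1→2→7 bottleneck 6, total now 6
augment #2: 1→5→7 bottleneck 16, total now 22
augment #3: 1→9→7 bottleneck 15, total now 37
augment #4: 1→8→11→7 bottleneck 14, total now 51
augment #5: 1→9→0→2→7 bottleneck 6, total now 57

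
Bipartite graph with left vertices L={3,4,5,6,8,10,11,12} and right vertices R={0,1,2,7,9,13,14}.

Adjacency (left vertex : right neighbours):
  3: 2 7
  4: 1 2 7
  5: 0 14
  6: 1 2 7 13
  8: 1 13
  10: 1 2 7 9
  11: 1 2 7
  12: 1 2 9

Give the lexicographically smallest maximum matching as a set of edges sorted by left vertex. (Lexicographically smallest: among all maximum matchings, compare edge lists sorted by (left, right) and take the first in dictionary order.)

|M| = 6 (so the lex-smallest maximum matching has 6 edges)
process left vertices in ascending order; for each, take the smallest-labelled available neighbour that still permits 6 edges overall, or leave it unmatched if none does
lex-smallest matching: {3-2, 4-1, 5-0, 6-7, 8-13, 10-9}

Lex-smallest maximum matching: {(3,2), (4,1), (5,0), (6,7), (8,13), (10,9)}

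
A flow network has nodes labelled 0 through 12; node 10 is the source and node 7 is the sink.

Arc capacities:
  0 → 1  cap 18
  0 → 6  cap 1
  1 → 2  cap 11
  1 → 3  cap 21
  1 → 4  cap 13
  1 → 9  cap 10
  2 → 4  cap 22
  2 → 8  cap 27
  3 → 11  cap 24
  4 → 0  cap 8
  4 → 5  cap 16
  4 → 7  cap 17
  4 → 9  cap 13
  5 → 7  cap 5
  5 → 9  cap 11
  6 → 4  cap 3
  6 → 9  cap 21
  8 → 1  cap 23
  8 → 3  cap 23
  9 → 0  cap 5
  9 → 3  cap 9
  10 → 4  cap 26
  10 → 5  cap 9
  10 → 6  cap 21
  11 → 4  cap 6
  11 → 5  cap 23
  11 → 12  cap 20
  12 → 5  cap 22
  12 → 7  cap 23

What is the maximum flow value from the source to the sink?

augment #1: 10→4→7 bottleneck 17, total now 17
augment #2: 10→5→7 bottleneck 5, total now 22
augment #3: 10→4→9→3→11→12→7 bottleneck 9, total now 31
augment #4: 10→5→9→0→1→3→11→12→7 bottleneck 4, total now 35
augment #5: 10→6→4→0→1→3→11→12→7 bottleneck 3, total now 38
augment #6: 10→6→9→0→1→3→11→12→7 bottleneck 1, total now 39
augment #7: 10→6→9→4→0→1→3→11→12→7 bottleneck 3, total now 42

Maximum flow value: 42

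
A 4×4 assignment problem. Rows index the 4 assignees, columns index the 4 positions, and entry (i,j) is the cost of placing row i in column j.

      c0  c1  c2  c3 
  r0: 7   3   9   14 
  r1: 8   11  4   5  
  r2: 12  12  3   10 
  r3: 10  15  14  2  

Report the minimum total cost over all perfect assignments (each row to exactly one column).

optimal assignment: row0→col1 (cost 3), row1→col0 (cost 8), row2→col2 (cost 3), row3→col3 (cost 2)
total = 3 + 8 + 3 + 2 = 16

Minimum assignment cost: 16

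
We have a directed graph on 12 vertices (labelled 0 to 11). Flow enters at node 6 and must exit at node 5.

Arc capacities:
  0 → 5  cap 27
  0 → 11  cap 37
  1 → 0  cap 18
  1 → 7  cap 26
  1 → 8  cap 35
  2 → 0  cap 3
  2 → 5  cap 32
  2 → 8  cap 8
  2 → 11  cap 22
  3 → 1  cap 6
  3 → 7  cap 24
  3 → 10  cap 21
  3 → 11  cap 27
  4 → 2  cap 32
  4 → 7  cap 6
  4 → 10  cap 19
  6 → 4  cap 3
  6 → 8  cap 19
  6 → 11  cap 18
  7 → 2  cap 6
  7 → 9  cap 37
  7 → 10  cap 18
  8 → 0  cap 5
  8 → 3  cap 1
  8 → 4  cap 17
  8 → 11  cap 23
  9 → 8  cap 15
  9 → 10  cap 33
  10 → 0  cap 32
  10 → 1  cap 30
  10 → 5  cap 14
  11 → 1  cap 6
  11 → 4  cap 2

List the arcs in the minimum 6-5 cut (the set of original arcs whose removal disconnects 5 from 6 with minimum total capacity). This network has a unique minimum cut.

augment #1: 6→4→2→5 push 3
augment #2: 6→8→0→5 push 5
augment #3: 6→8→3→10→5 push 1
augment #4: 6→8→4→2→5 push 13
augment #5: 6→11→1→0→5 push 6
augment #6: 6→11→4→2→5 push 2
max flow = 30; residual-reachable set from 6 gives S-side
cut edges (S→T): {(6,4), (6,8), (11,1), (11,4)} total cap 30

Min-cut arcs: {(6,4), (6,8), (11,1), (11,4)} (total capacity 30)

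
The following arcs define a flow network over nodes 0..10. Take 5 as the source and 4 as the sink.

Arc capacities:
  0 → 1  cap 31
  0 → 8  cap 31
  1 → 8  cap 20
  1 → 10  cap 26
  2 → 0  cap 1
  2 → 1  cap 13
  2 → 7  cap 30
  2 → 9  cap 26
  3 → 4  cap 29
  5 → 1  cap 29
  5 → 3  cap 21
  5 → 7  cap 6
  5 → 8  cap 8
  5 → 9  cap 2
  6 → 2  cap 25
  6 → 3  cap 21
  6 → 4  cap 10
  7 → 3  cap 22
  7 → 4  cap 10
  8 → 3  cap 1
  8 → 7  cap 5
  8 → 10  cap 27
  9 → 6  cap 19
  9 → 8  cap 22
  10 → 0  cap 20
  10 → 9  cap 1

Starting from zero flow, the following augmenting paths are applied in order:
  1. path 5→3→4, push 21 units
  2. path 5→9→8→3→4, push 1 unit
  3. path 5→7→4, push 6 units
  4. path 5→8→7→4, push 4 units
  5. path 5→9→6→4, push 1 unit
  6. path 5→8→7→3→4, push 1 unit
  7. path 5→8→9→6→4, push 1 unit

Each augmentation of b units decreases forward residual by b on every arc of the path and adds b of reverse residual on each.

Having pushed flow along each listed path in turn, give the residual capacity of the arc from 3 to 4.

after path 1 (5→3→4, push 21): res(3,4)=8
after path 2 (5→9→8→3→4, push 1): res(3,4)=7
after path 3 (5→7→4, push 6): res(3,4)=7
after path 4 (5→8→7→4, push 4): res(3,4)=7
after path 5 (5→9→6→4, push 1): res(3,4)=7
after path 6 (5→8→7→3→4, push 1): res(3,4)=6
after path 7 (5→8→9→6→4, push 1): res(3,4)=6

Residual capacity of (3,4): 6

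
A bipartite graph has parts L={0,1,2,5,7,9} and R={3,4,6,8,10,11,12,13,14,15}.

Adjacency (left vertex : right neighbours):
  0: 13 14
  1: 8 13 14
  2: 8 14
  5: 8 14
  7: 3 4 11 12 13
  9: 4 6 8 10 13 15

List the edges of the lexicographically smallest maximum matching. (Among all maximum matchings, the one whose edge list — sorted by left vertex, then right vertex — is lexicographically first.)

Lex-smallest maximum matching: {(0,13), (1,8), (2,14), (7,3), (9,4)}

|M| = 5 (so the lex-smallest maximum matching has 5 edges)
process left vertices in ascending order; for each, take the smallest-labelled available neighbour that still permits 5 edges overall, or leave it unmatched if none does
lex-smallest matching: {0-13, 1-8, 2-14, 7-3, 9-4}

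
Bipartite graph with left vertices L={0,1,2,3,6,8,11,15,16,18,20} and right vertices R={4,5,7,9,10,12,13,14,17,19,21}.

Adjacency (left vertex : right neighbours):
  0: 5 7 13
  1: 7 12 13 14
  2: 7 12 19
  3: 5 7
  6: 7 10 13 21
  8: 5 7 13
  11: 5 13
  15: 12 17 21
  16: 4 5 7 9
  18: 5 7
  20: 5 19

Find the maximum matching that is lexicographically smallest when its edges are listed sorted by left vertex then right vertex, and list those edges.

|M| = 9 (so the lex-smallest maximum matching has 9 edges)
process left vertices in ascending order; for each, take the smallest-labelled available neighbour that still permits 9 edges overall, or leave it unmatched if none does
lex-smallest matching: {0-5, 1-14, 2-12, 3-7, 6-10, 8-13, 15-17, 16-4, 20-19}

Lex-smallest maximum matching: {(0,5), (1,14), (2,12), (3,7), (6,10), (8,13), (15,17), (16,4), (20,19)}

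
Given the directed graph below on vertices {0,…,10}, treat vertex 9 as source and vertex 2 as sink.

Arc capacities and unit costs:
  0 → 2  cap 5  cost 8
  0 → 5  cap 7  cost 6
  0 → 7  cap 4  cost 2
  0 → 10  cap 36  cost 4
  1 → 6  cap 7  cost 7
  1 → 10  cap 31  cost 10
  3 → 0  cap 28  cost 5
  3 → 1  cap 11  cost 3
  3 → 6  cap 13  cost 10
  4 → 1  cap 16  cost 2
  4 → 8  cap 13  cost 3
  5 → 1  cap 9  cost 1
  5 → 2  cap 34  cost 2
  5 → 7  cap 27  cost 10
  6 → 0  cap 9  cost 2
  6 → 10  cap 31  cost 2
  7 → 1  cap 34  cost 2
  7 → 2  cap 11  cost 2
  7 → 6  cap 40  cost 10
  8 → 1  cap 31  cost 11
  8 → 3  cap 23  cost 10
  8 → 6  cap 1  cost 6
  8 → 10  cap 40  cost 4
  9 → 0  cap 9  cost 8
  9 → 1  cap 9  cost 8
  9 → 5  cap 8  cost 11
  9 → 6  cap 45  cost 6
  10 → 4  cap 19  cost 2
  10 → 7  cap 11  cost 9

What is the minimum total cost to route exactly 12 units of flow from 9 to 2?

shortest-cost path #1: 9→0→7→2 push 4 @ unit cost 12 (adds 48)
shortest-cost path #2: 9→5→2 push 8 @ unit cost 13 (adds 104)
total cost = 152

Minimum cost for 12 units: 152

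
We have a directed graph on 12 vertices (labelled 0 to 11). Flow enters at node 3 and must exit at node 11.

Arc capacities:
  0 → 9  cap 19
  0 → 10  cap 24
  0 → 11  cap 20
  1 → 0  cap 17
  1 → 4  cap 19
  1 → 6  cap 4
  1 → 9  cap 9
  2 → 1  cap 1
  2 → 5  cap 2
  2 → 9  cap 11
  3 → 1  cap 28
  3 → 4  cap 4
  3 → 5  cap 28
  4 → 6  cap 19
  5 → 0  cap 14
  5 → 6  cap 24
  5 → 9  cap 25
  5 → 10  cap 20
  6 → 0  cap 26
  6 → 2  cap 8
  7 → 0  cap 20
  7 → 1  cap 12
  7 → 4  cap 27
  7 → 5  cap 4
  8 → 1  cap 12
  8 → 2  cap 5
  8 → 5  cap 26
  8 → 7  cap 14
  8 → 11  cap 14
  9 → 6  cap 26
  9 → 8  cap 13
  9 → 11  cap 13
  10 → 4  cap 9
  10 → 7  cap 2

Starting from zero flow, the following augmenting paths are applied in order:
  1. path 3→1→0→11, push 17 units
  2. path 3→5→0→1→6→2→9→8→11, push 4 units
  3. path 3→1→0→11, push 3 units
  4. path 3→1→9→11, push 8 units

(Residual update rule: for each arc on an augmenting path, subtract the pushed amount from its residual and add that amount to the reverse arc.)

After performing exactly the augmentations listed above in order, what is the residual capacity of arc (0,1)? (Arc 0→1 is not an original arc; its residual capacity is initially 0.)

Residual capacity of (0,1): 16

after path 1 (3→1→0→11, push 17): res(0,1)=17
after path 2 (3→5→0→1→6→2→9→8→11, push 4): res(0,1)=13
after path 3 (3→1→0→11, push 3): res(0,1)=16
after path 4 (3→1→9→11, push 8): res(0,1)=16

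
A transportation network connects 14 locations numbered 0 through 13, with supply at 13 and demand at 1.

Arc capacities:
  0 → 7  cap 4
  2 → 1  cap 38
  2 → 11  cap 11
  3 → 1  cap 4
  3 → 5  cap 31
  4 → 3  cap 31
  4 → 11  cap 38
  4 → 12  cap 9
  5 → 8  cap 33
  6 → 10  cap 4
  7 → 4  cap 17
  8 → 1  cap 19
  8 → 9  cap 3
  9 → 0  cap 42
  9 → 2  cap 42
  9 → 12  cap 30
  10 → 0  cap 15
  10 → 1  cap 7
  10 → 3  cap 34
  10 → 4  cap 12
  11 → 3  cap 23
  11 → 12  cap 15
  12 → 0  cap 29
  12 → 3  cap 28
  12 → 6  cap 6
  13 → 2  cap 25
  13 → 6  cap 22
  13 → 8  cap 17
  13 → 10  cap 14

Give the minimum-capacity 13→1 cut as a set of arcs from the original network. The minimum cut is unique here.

augment #1: 13→2→1 push 25
augment #2: 13→8→1 push 17
augment #3: 13→10→1 push 7
augment #4: 13→10→3→1 push 4
augment #5: 13→10→3→5→8→1 push 2
augment #6: 13→10→3→5→8→9→2→1 push 1
augment #7: 13→6→10→3→5→8→9→2→1 push 2
max flow = 58; residual-reachable set from 13 gives S-side
cut edges (S→T): {(3,1), (8,1), (8,9), (10,1), (13,2)} total cap 58

Min-cut arcs: {(3,1), (8,1), (8,9), (10,1), (13,2)} (total capacity 58)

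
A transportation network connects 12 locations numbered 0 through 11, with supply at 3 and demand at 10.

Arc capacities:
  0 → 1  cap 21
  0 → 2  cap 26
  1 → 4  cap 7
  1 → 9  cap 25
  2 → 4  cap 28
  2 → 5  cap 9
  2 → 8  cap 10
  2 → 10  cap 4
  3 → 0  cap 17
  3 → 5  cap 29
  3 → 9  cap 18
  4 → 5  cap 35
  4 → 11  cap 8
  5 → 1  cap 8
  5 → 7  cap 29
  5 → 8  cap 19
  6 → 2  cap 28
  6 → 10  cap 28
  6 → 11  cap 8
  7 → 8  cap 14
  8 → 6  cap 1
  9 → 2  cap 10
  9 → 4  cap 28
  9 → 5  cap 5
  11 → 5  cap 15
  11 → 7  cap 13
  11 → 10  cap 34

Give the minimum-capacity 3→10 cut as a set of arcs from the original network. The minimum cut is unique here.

Min-cut arcs: {(2,10), (4,11), (8,6)} (total capacity 13)

augment #1: 3→0→2→10 push 4
augment #2: 3→5→8→6→10 push 1
augment #3: 3→9→4→11→10 push 8
max flow = 13; residual-reachable set from 3 gives S-side
cut edges (S→T): {(2,10), (4,11), (8,6)} total cap 13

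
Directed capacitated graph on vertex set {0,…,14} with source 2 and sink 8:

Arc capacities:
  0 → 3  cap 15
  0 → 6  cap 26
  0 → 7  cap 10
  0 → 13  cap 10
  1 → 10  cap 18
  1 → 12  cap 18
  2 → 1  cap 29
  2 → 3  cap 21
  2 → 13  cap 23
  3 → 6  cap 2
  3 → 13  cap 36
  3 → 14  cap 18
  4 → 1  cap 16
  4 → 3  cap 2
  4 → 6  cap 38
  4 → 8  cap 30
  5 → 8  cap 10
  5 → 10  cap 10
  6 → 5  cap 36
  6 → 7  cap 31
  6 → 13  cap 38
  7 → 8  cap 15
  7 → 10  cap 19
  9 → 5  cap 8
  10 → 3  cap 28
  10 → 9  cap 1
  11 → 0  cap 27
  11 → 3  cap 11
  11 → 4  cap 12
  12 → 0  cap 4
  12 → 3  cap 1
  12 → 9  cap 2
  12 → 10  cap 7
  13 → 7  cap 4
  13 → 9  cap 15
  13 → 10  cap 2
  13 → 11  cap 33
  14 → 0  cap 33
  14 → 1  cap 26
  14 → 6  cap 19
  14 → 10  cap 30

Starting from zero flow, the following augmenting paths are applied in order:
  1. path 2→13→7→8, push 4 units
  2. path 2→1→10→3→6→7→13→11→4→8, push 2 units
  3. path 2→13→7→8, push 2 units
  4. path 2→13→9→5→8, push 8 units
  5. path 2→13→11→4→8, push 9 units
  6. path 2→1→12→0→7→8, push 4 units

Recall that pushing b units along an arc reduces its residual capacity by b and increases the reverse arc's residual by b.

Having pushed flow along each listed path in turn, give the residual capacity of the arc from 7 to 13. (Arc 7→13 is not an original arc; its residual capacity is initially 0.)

after path 1 (2→13→7→8, push 4): res(7,13)=4
after path 2 (2→1→10→3→6→7→13→11→4→8, push 2): res(7,13)=2
after path 3 (2→13→7→8, push 2): res(7,13)=4
after path 4 (2→13→9→5→8, push 8): res(7,13)=4
after path 5 (2→13→11→4→8, push 9): res(7,13)=4
after path 6 (2→1→12→0→7→8, push 4): res(7,13)=4

Residual capacity of (7,13): 4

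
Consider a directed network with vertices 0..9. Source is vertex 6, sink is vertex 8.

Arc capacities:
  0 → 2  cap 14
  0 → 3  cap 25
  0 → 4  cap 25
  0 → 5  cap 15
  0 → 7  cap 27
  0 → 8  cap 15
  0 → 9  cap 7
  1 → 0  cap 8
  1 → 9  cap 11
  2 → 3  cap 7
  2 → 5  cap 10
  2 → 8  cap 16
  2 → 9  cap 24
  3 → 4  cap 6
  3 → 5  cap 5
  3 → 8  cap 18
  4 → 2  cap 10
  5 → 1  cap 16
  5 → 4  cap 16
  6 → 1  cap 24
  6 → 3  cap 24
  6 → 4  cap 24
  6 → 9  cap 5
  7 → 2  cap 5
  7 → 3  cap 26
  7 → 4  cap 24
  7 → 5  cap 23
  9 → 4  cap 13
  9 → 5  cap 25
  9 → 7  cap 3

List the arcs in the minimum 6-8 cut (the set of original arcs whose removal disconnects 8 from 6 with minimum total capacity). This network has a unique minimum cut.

augment #1: 6→3→8 push 18
augment #2: 6→1→0→8 push 8
augment #3: 6→4→2→8 push 10
augment #4: 6→9→7→2→8 push 3
max flow = 39; residual-reachable set from 6 gives S-side
cut edges (S→T): {(1,0), (3,8), (4,2), (9,7)} total cap 39

Min-cut arcs: {(1,0), (3,8), (4,2), (9,7)} (total capacity 39)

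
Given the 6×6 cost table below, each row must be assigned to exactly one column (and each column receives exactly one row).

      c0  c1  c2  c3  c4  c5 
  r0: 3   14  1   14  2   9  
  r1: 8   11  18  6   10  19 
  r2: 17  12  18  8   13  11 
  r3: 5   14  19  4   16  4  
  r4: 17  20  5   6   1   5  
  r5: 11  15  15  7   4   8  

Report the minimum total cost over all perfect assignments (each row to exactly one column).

one of 3 optimal assignments: row0→col2 (cost 1), row1→col0 (cost 8), row2→col1 (cost 12), row3→col5 (cost 4), row4→col4 (cost 1), row5→col3 (cost 7)
total = 1 + 8 + 12 + 4 + 1 + 7 = 33

Minimum assignment cost: 33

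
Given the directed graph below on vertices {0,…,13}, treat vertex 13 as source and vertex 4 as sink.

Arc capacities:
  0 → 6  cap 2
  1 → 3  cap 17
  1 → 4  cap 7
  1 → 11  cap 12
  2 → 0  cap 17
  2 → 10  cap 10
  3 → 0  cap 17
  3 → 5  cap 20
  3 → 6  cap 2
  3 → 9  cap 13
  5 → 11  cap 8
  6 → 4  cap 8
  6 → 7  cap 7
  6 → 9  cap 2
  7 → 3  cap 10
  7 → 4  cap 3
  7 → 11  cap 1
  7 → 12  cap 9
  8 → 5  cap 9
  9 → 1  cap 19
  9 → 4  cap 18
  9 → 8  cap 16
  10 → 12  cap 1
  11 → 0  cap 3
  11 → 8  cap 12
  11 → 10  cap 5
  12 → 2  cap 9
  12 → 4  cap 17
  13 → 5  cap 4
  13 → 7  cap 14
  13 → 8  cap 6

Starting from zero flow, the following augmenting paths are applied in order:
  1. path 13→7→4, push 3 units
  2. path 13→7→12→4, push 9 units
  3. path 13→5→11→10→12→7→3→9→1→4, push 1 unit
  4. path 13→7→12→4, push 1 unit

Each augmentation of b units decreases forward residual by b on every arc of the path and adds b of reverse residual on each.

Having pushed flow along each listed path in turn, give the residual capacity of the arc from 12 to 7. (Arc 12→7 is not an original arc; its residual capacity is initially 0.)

Residual capacity of (12,7): 9

after path 1 (13→7→4, push 3): res(12,7)=0
after path 2 (13→7→12→4, push 9): res(12,7)=9
after path 3 (13→5→11→10→12→7→3→9→1→4, push 1): res(12,7)=8
after path 4 (13→7→12→4, push 1): res(12,7)=9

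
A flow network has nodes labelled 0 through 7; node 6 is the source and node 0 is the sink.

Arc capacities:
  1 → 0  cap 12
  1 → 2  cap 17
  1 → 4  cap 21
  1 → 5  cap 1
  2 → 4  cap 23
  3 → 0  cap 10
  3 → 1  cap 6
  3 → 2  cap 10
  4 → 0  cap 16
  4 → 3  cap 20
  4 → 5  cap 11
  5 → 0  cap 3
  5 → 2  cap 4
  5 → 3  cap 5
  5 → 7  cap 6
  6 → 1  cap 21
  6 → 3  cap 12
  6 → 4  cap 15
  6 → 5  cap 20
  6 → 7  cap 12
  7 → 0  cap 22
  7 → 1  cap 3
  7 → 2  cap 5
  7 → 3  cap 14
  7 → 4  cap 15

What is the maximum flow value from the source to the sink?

Maximum flow value: 59

augment #1: 6→1→0 bottleneck 12, total now 12
augment #2: 6→3→0 bottleneck 10, total now 22
augment #3: 6→4→0 bottleneck 15, total now 37
augment #4: 6→5→0 bottleneck 3, total now 40
augment #5: 6→7→0 bottleneck 12, total now 52
augment #6: 6→1→4→0 bottleneck 1, total now 53
augment #7: 6→5→7→0 bottleneck 6, total now 59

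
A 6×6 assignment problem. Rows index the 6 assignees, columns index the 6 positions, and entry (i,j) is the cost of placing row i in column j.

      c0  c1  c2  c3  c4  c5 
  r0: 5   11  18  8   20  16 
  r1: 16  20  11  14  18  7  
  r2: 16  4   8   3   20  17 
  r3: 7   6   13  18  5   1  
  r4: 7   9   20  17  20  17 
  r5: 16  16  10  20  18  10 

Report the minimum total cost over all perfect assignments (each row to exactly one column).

optimal assignment: row0→col0 (cost 5), row1→col5 (cost 7), row2→col3 (cost 3), row3→col4 (cost 5), row4→col1 (cost 9), row5→col2 (cost 10)
total = 5 + 7 + 3 + 5 + 9 + 10 = 39

Minimum assignment cost: 39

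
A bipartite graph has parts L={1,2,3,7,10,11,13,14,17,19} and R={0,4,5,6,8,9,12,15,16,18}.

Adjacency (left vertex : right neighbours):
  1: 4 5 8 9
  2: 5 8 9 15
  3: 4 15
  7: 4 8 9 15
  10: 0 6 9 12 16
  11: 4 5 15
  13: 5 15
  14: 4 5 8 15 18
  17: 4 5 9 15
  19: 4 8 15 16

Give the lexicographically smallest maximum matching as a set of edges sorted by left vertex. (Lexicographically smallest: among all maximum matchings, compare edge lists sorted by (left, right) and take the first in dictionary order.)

|M| = 8 (so the lex-smallest maximum matching has 8 edges)
process left vertices in ascending order; for each, take the smallest-labelled available neighbour that still permits 8 edges overall, or leave it unmatched if none does
lex-smallest matching: {1-4, 2-5, 3-15, 7-8, 10-0, 14-18, 17-9, 19-16}

Lex-smallest maximum matching: {(1,4), (2,5), (3,15), (7,8), (10,0), (14,18), (17,9), (19,16)}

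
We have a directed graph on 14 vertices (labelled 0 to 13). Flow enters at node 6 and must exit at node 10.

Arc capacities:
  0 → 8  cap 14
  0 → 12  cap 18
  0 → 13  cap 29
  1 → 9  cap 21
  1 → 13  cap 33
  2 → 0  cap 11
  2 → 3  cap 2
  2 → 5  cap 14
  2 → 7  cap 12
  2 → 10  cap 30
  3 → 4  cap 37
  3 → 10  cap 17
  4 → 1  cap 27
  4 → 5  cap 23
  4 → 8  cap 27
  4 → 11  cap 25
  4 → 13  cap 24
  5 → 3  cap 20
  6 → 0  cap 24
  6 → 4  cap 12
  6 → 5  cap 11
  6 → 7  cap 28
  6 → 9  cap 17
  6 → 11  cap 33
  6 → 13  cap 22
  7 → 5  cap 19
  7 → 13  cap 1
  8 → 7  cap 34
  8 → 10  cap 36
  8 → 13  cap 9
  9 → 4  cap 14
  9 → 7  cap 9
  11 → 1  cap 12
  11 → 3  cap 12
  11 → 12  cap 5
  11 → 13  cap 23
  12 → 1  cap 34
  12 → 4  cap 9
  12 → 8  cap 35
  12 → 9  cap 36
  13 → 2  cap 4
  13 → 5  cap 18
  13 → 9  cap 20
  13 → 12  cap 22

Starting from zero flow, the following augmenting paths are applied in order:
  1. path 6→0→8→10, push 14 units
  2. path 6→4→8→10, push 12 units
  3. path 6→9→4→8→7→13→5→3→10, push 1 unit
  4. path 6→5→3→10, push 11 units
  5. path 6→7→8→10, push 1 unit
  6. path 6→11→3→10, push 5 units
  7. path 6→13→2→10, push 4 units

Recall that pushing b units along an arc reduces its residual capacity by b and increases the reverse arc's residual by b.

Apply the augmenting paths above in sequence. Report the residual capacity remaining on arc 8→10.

Residual capacity of (8,10): 9

after path 1 (6→0→8→10, push 14): res(8,10)=22
after path 2 (6→4→8→10, push 12): res(8,10)=10
after path 3 (6→9→4→8→7→13→5→3→10, push 1): res(8,10)=10
after path 4 (6→5→3→10, push 11): res(8,10)=10
after path 5 (6→7→8→10, push 1): res(8,10)=9
after path 6 (6→11→3→10, push 5): res(8,10)=9
after path 7 (6→13→2→10, push 4): res(8,10)=9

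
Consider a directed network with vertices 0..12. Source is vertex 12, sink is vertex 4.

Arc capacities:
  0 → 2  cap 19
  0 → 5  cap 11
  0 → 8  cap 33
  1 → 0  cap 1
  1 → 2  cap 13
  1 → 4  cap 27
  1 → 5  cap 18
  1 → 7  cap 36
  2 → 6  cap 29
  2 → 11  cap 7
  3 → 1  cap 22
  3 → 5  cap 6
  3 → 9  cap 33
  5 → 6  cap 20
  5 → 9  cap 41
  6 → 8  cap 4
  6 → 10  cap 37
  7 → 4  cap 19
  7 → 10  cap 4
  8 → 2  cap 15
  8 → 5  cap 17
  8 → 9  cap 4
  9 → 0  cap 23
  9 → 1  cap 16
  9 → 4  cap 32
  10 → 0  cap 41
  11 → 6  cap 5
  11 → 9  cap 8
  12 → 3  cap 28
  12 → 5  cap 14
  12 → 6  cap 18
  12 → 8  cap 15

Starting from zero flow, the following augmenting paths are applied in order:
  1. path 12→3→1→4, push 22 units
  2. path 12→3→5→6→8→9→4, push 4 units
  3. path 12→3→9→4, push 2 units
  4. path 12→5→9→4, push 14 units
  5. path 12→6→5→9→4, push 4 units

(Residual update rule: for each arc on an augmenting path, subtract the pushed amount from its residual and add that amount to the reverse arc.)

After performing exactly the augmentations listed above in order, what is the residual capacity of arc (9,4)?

after path 1 (12→3→1→4, push 22): res(9,4)=32
after path 2 (12→3→5→6→8→9→4, push 4): res(9,4)=28
after path 3 (12→3→9→4, push 2): res(9,4)=26
after path 4 (12→5→9→4, push 14): res(9,4)=12
after path 5 (12→6→5→9→4, push 4): res(9,4)=8

Residual capacity of (9,4): 8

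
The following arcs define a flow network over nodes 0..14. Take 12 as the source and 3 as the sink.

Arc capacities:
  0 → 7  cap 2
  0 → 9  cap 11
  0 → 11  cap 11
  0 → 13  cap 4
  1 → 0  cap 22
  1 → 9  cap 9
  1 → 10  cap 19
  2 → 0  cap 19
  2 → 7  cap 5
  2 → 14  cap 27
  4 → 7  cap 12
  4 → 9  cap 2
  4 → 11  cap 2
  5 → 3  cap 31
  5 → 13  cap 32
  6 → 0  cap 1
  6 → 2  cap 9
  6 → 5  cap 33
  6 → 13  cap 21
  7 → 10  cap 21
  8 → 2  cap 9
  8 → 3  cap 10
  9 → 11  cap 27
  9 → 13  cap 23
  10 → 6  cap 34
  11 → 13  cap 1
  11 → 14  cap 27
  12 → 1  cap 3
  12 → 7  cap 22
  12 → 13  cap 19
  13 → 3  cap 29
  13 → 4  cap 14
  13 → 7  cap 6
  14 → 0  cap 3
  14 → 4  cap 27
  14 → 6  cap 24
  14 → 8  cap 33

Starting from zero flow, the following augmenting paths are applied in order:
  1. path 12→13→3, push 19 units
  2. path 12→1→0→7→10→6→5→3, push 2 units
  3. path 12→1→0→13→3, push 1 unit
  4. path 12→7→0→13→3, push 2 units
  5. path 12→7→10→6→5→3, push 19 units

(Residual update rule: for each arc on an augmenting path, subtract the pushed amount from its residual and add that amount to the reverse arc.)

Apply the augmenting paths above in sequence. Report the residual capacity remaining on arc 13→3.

after path 1 (12→13→3, push 19): res(13,3)=10
after path 2 (12→1→0→7→10→6→5→3, push 2): res(13,3)=10
after path 3 (12→1→0→13→3, push 1): res(13,3)=9
after path 4 (12→7→0→13→3, push 2): res(13,3)=7
after path 5 (12→7→10→6→5→3, push 19): res(13,3)=7

Residual capacity of (13,3): 7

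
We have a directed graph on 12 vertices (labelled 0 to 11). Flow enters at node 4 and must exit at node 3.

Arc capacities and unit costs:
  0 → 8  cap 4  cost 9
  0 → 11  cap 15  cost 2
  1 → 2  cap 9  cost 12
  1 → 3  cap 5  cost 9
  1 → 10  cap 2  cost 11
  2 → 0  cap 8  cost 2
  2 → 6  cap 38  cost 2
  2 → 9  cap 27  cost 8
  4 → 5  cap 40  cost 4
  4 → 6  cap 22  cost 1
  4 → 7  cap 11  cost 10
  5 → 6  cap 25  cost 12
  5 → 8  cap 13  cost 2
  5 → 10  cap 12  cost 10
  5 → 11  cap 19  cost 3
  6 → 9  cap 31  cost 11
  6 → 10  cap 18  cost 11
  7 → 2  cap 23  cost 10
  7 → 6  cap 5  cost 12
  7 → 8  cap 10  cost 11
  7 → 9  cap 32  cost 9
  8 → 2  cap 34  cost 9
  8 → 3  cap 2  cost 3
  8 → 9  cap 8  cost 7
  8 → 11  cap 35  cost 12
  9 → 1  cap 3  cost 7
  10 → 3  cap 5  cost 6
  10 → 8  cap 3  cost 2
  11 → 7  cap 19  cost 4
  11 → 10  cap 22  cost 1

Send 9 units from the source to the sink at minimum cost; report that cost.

Minimum cost for 9 units: 144

shortest-cost path #1: 4→5→8→3 push 2 @ unit cost 9 (adds 18)
shortest-cost path #2: 4→5→11→10→3 push 5 @ unit cost 14 (adds 70)
shortest-cost path #3: 4→6→9→1→3 push 2 @ unit cost 28 (adds 56)
total cost = 144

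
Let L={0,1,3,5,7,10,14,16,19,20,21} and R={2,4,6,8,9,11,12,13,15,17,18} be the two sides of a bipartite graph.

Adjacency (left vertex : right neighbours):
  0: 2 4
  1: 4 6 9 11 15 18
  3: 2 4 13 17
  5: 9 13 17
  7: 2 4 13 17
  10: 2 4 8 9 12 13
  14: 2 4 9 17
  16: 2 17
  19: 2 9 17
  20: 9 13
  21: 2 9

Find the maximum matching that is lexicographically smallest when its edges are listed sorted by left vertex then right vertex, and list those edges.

Lex-smallest maximum matching: {(0,2), (1,6), (3,4), (5,9), (7,13), (10,8), (14,17)}

|M| = 7 (so the lex-smallest maximum matching has 7 edges)
process left vertices in ascending order; for each, take the smallest-labelled available neighbour that still permits 7 edges overall, or leave it unmatched if none does
lex-smallest matching: {0-2, 1-6, 3-4, 5-9, 7-13, 10-8, 14-17}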